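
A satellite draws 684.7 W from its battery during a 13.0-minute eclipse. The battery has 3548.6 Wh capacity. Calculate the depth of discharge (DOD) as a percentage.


E_used = P * t / 60 = 684.7 * 13.0 / 60 = 148.3517 Wh
DOD = E_used / E_total * 100 = 148.3517 / 3548.6 * 100
DOD = 4.1806 %

4.1806 %


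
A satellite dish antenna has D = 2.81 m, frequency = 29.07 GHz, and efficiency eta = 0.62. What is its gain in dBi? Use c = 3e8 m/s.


lambda = c/f = 3e8 / 2.907e+10 = 0.01031992 m
G = eta*(pi*D/lambda)^2 = 0.62*(pi*2.81/0.01031992)^2
G = 453682.0836 (linear)
G = 10*log10(453682.0836) = 56.5675 dBi

56.5675 dBi


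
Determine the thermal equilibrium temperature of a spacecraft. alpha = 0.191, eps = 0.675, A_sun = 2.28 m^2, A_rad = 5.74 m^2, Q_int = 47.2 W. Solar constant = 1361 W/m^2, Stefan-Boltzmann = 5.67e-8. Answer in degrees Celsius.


Numerator = alpha*S*A_sun + Q_int = 0.191*1361*2.28 + 47.2 = 639.8883 W
Denominator = eps*sigma*A_rad = 0.675*5.67e-8*5.74 = 2.1968415e-07 W/K^4
T^4 = 2.9127649e+09 K^4
T = 232.3145 K = -40.8355 C

-40.8355 degrees Celsius


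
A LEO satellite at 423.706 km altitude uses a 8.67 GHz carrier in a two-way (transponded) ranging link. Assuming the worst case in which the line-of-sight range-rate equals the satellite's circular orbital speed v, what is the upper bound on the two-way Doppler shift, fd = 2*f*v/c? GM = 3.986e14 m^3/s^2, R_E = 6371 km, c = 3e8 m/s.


r = 6.794706e+06 m
v = sqrt(mu/r) = 7659.1983 m/s (worst-case radial velocity)
f = 8.67 GHz = 8.67e+09 Hz
fd = 2*f*v/c = 2*8.67e+09*7659.1983/3.0e+08
fd = 442701.6602 Hz

442701.6602 Hz


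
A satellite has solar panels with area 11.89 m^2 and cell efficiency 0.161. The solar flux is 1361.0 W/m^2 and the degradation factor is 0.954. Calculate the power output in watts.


P = area * eta * S * degradation
P = 11.89 * 0.161 * 1361.0 * 0.954
P = 2485.5027 W

2485.5027 W


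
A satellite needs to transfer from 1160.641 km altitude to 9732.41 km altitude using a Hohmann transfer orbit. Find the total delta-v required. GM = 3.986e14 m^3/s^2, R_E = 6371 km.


r1 = 7531.6410 km = 7.531641e+06 m
r2 = 16103.4100 km = 1.610341e+07 m
dv1 = sqrt(mu/r1)*(sqrt(2*r2/(r1+r2)) - 1) = 1217.3393 m/s
dv2 = sqrt(mu/r2)*(1 - sqrt(2*r1/(r1+r2))) = 1003.3551 m/s
total dv = |dv1| + |dv2| = 1217.3393 + 1003.3551 = 2220.6944 m/s = 2.2207 km/s

2.2207 km/s


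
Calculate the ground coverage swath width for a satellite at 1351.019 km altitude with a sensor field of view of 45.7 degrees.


FOV = 45.7 deg = 0.7976155 rad
swath = 2 * alt * tan(FOV/2) = 2 * 1351.019 * tan(0.3988077)
swath = 2 * 1351.019 * 0.4213885
swath = 1138.6078 km

1138.6078 km


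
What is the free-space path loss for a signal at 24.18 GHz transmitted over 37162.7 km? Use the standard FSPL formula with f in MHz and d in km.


f = 24.18 GHz = 24180.0000 MHz
d = 37162.7 km
FSPL = 32.44 + 20*log10(24180.0000) + 20*log10(37162.7)
FSPL = 32.44 + 87.6691 + 91.4021
FSPL = 211.5113 dB

211.5113 dB


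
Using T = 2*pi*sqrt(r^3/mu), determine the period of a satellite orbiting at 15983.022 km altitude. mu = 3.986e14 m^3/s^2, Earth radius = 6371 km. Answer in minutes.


r = 22354.0220 km = 2.2354022e+07 m
T = 2*pi*sqrt(r^3/mu) = 2*pi*sqrt(1.1170356e+22 / 3.986e14)
T = 33261.7222 s = 554.3620 min

554.3620 minutes


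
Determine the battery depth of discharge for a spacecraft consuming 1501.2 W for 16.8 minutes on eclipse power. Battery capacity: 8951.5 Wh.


E_used = P * t / 60 = 1501.2 * 16.8 / 60 = 420.3360 Wh
DOD = E_used / E_total * 100 = 420.3360 / 8951.5 * 100
DOD = 4.6957 %

4.6957 %


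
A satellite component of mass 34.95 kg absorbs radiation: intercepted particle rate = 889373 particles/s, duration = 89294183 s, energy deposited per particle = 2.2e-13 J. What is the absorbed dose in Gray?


Total energy deposited = rate * time * E_per
  = 889373 * 89294183 * 2.2e-13 = 17.4715 J
Dose = E_total / mass = 17.4715 / 34.95
Dose = 0.4998994 Gy

0.4999 Gy


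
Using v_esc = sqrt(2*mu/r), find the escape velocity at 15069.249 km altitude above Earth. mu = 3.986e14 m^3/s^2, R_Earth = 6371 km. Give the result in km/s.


r = 6371.0 + 15069.249 = 21440.2490 km = 2.1440249e+07 m
v_esc = sqrt(2*mu/r) = sqrt(2*3.986e14 / 2.1440249e+07)
v_esc = 6097.7376 m/s = 6.0977 km/s

6.0977 km/s


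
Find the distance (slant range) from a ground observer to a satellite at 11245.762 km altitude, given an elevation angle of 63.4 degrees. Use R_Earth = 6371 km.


h = 11245.762 km, el = 63.4 deg
d = -R_E*sin(el) + sqrt((R_E*sin(el))^2 + 2*R_E*h + h^2)
d = -6371.0000*sin(1.1065) + sqrt((6371.0000*0.8941542)^2 + 2*6371.0000*11245.762 + 11245.762^2)
d = 11687.6052 km

11687.6052 km


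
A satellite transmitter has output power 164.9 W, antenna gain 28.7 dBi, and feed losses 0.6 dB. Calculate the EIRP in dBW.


Pt = 164.9 W = 22.1722 dBW
EIRP = Pt_dBW + Gt - losses = 22.1722 + 28.7 - 0.6 = 50.2722 dBW

50.2722 dBW


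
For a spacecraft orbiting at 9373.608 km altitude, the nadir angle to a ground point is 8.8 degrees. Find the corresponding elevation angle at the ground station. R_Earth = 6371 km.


r = R_E + alt = 15744.6080 km
Law of sines in the satellite / Earth-center / ground-point triangle:
  sin(nadir)/R_E = sin(90 + el)/r  =>  cos(el) = (r/R_E)*sin(nadir)
cos(el) = (15744.6080 / 6371.0000) * sin(8.8 deg) = 0.3780728
el = arccos(0.3780728) = 67.7856 deg
(Earth-central angle = 90 - nadir - el = 13.4144 deg)

67.7856 degrees


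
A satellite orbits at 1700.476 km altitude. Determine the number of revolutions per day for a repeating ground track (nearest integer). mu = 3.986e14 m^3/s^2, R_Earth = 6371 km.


r = 8.071476e+06 m
T = 2*pi*sqrt(r^3/mu) = 7216.7334 s = 120.2789 min
revs/day = 1440 / 120.2789 = 11.9722
Rounded: 12 revolutions per day

12 revolutions per day


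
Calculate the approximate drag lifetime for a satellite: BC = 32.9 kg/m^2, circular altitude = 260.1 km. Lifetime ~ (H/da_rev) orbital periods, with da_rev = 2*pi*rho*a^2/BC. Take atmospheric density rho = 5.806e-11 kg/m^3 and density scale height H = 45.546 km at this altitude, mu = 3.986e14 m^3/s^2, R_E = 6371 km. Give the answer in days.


a = R_E + alt = 6631.1000 km = 6.6311e+06 m
da_rev = 2*pi*rho*a^2/BC = 2*pi*5.806e-11*(6.6311e+06)^2/32.9 = 487.564590 m per revolution
N = H/da_rev = 45546.0000 m / 487.564590 m = 93.4153 revolutions
P = 2*pi*sqrt(a^3/mu) = 5373.9001 s
lifetime = N*P = 93.4153 * 5373.9001 = 502004.5719 s = 5.8102 days

5.8102 days


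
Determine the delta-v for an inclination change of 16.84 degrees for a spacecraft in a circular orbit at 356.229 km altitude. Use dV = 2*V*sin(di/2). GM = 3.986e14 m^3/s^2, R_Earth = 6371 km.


r = 6727.2290 km = 6.727229e+06 m
V = sqrt(mu/r) = 7697.5150 m/s
di = 16.84 deg = 0.2939134 rad
dV = 2*V*sin(di/2) = 2*7697.5150*sin(0.1469567)
dV = 2254.2687 m/s = 2.2543 km/s

2.2543 km/s


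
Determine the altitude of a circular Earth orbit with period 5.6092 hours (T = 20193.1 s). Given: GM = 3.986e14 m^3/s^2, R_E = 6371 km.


T = 20193.1 s
r = (mu*T^2/(4*pi^2))^(1/3) = (3.986e14 * 20193.1^2 / (4*pi^2))^(1/3)
r = 1.602733e+07 m = 16027.3302 km
alt = r - R_E = 16027.3302 - 6371 = 9656.3302 km

9656.3302 km


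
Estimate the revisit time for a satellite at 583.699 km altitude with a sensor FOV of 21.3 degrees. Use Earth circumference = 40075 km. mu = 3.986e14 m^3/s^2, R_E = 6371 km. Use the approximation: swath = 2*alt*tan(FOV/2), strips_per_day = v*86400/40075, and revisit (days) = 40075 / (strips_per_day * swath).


swath = 2*583.699*tan(0.1858776) = 219.5272 km
v = sqrt(mu/r) = 7570.5857 m/s = 7.5706 km/s
strips/day = v*86400/40075 = 7.5706*86400/40075 = 16.3219
coverage/day = strips * swath = 16.3219 * 219.5272 = 3583.0925 km
revisit = 40075 / 3583.0925 = 11.1845 days

11.1845 days


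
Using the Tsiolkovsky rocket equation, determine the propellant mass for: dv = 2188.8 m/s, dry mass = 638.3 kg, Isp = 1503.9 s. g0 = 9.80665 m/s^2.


ve = Isp * g0 = 1503.9 * 9.80665 = 14748.220935 m/s
mass ratio = exp(dv/ve) = exp(2188.8/14748.220935) = 1.15998969
m_prop = m_dry * (mr - 1) = 638.3 * (1.15998969 - 1)
m_prop = 102.1214 kg

102.1214 kg


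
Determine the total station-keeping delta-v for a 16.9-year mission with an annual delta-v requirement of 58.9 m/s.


dV = rate * years = 58.9 * 16.9
dV = 995.4100 m/s

995.4100 m/s


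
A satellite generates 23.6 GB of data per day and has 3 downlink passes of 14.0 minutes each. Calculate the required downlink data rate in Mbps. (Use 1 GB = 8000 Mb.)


total contact time = 3 * 14.0 * 60 = 2520.0000 s
data = 23.6 GB = 188800.0000 Mb
rate = 188800.0000 / 2520.0000 = 74.9206 Mbps

74.9206 Mbps


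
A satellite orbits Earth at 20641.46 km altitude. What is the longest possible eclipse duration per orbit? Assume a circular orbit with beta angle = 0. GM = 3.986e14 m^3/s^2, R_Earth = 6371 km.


r = 27012.4600 km
T = 736.3871 min
Eclipse fraction = arcsin(R_E/r)/pi = arcsin(6371.0000/27012.4600)/pi
= arcsin(0.2358541)/pi = 0.07578875
Eclipse duration = 0.07578875 * 736.3871 = 55.8099 min

55.8099 minutes


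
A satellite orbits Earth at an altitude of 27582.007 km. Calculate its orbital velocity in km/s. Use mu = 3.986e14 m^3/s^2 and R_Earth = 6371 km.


r = R_E + alt = 6371.0 + 27582.007 = 33953.0070 km = 3.3953007e+07 m
v = sqrt(mu/r) = sqrt(3.986e14 / 3.3953007e+07) = 3426.3327 m/s = 3.4263 km/s

3.4263 km/s


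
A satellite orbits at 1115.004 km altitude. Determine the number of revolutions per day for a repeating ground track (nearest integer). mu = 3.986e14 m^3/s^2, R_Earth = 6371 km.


r = 7.486004e+06 m
T = 2*pi*sqrt(r^3/mu) = 6445.9407 s = 107.4323 min
revs/day = 1440 / 107.4323 = 13.4038
Rounded: 13 revolutions per day

13 revolutions per day


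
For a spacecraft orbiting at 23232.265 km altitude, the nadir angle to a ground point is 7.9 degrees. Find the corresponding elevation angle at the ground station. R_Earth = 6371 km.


r = R_E + alt = 29603.2650 km
Law of sines in the satellite / Earth-center / ground-point triangle:
  sin(nadir)/R_E = sin(90 + el)/r  =>  cos(el) = (r/R_E)*sin(nadir)
cos(el) = (29603.2650 / 6371.0000) * sin(7.9 deg) = 0.638645
el = arccos(0.638645) = 50.3091 deg
(Earth-central angle = 90 - nadir - el = 31.7909 deg)

50.3091 degrees


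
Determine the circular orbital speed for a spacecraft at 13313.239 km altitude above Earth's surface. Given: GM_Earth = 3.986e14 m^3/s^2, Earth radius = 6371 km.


r = R_E + alt = 6371.0 + 13313.239 = 19684.2390 km = 1.9684239e+07 m
v = sqrt(mu/r) = sqrt(3.986e14 / 1.9684239e+07) = 4499.9670 m/s = 4.5000 km/s

4.5000 km/s


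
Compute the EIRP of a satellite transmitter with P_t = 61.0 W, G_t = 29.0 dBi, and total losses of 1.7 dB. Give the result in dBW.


Pt = 61.0 W = 17.8533 dBW
EIRP = Pt_dBW + Gt - losses = 17.8533 + 29.0 - 1.7 = 45.1533 dBW

45.1533 dBW


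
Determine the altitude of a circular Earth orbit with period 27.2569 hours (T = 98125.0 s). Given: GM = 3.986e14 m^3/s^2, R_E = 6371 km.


T = 98125.0 s
r = (mu*T^2/(4*pi^2))^(1/3) = (3.986e14 * 98125.0^2 / (4*pi^2))^(1/3)
r = 4.5981059e+07 m = 45981.0586 km
alt = r - R_E = 45981.0586 - 6371 = 39610.0586 km

39610.0586 km


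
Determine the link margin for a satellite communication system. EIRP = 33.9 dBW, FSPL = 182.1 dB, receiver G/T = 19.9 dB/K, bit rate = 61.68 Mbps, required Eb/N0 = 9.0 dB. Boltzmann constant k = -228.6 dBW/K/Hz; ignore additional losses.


C/N0 = EIRP - FSPL + G/T - k = 33.9 - 182.1 + 19.9 - (-228.6)
C/N0 = 100.3000 dB-Hz
R_b = 61.68 Mbps = 6.168e+07 bps -> 10*log10(R_b) = 77.9014 dB-Hz
Eb/N0 = C/N0 - 10*log10(R_b) = 100.3000 - 77.9014 = 22.3986 dB
Margin = Eb/N0 - Eb/N0_req = 22.3986 - 9.0 = 13.3986 dB (link closes)

13.3986 dB


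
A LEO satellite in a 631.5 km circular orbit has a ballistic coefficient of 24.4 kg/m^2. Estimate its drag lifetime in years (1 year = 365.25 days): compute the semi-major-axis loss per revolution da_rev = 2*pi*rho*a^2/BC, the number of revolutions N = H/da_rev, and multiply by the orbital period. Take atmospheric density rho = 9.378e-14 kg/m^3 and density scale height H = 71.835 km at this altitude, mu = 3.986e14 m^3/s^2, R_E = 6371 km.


a = R_E + alt = 7002.5000 km = 7.0025e+06 m
da_rev = 2*pi*rho*a^2/BC = 2*pi*9.378e-14*(7.0025e+06)^2/24.4 = 1.184149 m per revolution
N = H/da_rev = 71835.0000 m / 1.184149 m = 60663.7971 revolutions
P = 2*pi*sqrt(a^3/mu) = 5831.6426 s
lifetime = N*P = 60663.7971 * 5831.6426 = 3.5376958e+08 s = 4094.5553 days
years = 4094.5553 / 365.25 = 11.2103 years

11.2103 years


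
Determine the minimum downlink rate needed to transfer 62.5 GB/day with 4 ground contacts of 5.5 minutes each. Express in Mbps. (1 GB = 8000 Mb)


total contact time = 4 * 5.5 * 60 = 1320.0000 s
data = 62.5 GB = 500000.0000 Mb
rate = 500000.0000 / 1320.0000 = 378.7879 Mbps

378.7879 Mbps


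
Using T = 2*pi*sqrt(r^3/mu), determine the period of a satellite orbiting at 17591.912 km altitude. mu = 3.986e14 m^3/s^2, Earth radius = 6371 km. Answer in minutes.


r = 23962.9120 km = 2.3962912e+07 m
T = 2*pi*sqrt(r^3/mu) = 2*pi*sqrt(1.3760011e+22 / 3.986e14)
T = 36916.5077 s = 615.2751 min

615.2751 minutes


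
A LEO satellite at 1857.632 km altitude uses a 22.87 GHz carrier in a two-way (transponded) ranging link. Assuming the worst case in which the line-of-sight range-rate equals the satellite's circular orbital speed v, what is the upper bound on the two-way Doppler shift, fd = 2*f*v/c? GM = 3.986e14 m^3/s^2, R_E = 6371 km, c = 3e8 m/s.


r = 8.228632e+06 m
v = sqrt(mu/r) = 6959.9293 m/s (worst-case radial velocity)
f = 22.87 GHz = 2.287e+10 Hz
fd = 2*f*v/c = 2*2.287e+10*6959.9293/3.0e+08
fd = 1.0611572e+06 Hz

1.0612e+06 Hz


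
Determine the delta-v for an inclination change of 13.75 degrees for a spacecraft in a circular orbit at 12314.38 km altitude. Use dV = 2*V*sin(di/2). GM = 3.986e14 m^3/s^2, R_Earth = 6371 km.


r = 18685.3800 km = 1.868538e+07 m
V = sqrt(mu/r) = 4618.6779 m/s
di = 13.75 deg = 0.2399828 rad
dV = 2*V*sin(di/2) = 2*4618.6779*sin(0.1199914)
dV = 1105.7453 m/s = 1.1057 km/s

1.1057 km/s


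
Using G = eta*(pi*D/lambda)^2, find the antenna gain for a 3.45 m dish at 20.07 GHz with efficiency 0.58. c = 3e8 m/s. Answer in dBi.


lambda = c/f = 3e8 / 2.007e+10 = 0.01494768 m
G = eta*(pi*D/lambda)^2 = 0.58*(pi*3.45/0.01494768)^2
G = 304942.6462 (linear)
G = 10*log10(304942.6462) = 54.8422 dBi

54.8422 dBi


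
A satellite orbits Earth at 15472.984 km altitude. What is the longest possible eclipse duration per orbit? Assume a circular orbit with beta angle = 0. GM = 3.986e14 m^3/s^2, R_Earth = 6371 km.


r = 21843.9840 km
T = 535.4979 min
Eclipse fraction = arcsin(R_E/r)/pi = arcsin(6371.0000/21843.9840)/pi
= arcsin(0.2916593)/pi = 0.09420733
Eclipse duration = 0.09420733 * 535.4979 = 50.4478 min

50.4478 minutes


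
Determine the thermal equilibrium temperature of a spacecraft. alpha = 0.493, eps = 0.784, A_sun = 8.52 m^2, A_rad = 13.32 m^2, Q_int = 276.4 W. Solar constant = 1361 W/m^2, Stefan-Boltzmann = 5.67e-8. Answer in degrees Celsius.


Numerator = alpha*S*A_sun + Q_int = 0.493*1361*8.52 + 276.4 = 5993.0900 W
Denominator = eps*sigma*A_rad = 0.784*5.67e-8*13.32 = 5.921113e-07 W/K^4
T^4 = 1.012156e+10 K^4
T = 317.1844 K = 44.0344 C

44.0344 degrees Celsius


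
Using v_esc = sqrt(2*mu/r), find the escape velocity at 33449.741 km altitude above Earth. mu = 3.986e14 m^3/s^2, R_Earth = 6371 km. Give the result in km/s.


r = 6371.0 + 33449.741 = 39820.7410 km = 3.9820741e+07 m
v_esc = sqrt(2*mu/r) = sqrt(2*3.986e14 / 3.9820741e+07)
v_esc = 4474.3399 m/s = 4.4743 km/s

4.4743 km/s


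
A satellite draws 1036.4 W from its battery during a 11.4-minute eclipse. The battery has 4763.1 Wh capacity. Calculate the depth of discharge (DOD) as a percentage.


E_used = P * t / 60 = 1036.4 * 11.4 / 60 = 196.9160 Wh
DOD = E_used / E_total * 100 = 196.9160 / 4763.1 * 100
DOD = 4.1342 %

4.1342 %


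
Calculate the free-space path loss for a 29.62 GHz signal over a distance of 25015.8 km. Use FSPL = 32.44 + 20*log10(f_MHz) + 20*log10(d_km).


f = 29.62 GHz = 29620.0000 MHz
d = 25015.8 km
FSPL = 32.44 + 20*log10(29620.0000) + 20*log10(25015.8)
FSPL = 32.44 + 89.4317 + 87.9643
FSPL = 209.8360 dB

209.8360 dB


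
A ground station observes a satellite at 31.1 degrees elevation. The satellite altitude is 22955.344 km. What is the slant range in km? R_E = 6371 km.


h = 22955.344 km, el = 31.1 deg
d = -R_E*sin(el) + sqrt((R_E*sin(el))^2 + 2*R_E*h + h^2)
d = -6371.0000*sin(0.5427974) + sqrt((6371.0000*0.5165333)^2 + 2*6371.0000*22955.344 + 22955.344^2)
d = 25523.6486 km

25523.6486 km


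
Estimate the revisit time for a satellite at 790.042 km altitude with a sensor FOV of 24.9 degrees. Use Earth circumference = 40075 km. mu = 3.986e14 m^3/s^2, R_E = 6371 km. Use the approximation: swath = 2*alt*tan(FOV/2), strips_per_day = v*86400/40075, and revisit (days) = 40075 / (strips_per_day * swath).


swath = 2*790.042*tan(0.2172935) = 348.8498 km
v = sqrt(mu/r) = 7460.7165 m/s = 7.4607 km/s
strips/day = v*86400/40075 = 7.4607*86400/40075 = 16.0850
coverage/day = strips * swath = 16.0850 * 348.8498 = 5611.2452 km
revisit = 40075 / 5611.2452 = 7.1419 days

7.1419 days


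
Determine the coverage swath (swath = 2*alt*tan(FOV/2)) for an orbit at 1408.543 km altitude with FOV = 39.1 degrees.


FOV = 39.1 deg = 0.6824237 rad
swath = 2 * alt * tan(FOV/2) = 2 * 1408.543 * tan(0.3412119)
swath = 2 * 1408.543 * 0.355101
swath = 1000.3500 km

1000.3500 km


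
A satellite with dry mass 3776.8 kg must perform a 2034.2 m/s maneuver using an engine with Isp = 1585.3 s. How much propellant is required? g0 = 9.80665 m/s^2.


ve = Isp * g0 = 1585.3 * 9.80665 = 15546.482245 m/s
mass ratio = exp(dv/ve) = exp(2034.2/15546.482245) = 1.13979261
m_prop = m_dry * (mr - 1) = 3776.8 * (1.13979261 - 1)
m_prop = 527.9687 kg

527.9687 kg


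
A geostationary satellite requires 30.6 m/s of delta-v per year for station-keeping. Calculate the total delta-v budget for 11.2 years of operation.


dV = rate * years = 30.6 * 11.2
dV = 342.7200 m/s

342.7200 m/s


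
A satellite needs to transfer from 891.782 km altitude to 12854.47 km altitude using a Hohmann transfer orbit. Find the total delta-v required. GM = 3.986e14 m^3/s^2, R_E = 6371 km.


r1 = 7262.7820 km = 7.262782e+06 m
r2 = 19225.4700 km = 1.922547e+07 m
dv1 = sqrt(mu/r1)*(sqrt(2*r2/(r1+r2)) - 1) = 1517.4589 m/s
dv2 = sqrt(mu/r2)*(1 - sqrt(2*r1/(r1+r2))) = 1181.4771 m/s
total dv = |dv1| + |dv2| = 1517.4589 + 1181.4771 = 2698.9360 m/s = 2.6989 km/s

2.6989 km/s


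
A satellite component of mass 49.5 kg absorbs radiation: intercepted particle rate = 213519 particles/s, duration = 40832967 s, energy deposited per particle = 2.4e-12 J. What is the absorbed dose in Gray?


Total energy deposited = rate * time * E_per
  = 213519 * 40832967 * 2.4e-12 = 20.9247 J
Dose = E_total / mass = 20.9247 / 49.5
Dose = 0.4227207 Gy

0.4227 Gy


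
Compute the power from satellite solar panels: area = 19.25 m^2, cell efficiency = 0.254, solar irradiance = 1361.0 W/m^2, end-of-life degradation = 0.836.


P = area * eta * S * degradation
P = 19.25 * 0.254 * 1361.0 * 0.836
P = 5563.2535 W

5563.2535 W


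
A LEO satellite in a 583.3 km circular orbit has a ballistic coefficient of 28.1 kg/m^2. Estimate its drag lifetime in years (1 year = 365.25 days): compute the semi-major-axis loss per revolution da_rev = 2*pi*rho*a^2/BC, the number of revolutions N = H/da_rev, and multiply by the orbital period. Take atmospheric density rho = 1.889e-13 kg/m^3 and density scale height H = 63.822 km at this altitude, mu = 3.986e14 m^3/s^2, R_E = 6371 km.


a = R_E + alt = 6954.3000 km = 6.9543e+06 m
da_rev = 2*pi*rho*a^2/BC = 2*pi*1.889e-13*(6.9543e+06)^2/28.1 = 2.042737 m per revolution
N = H/da_rev = 63822.0000 m / 2.042737 m = 31243.3835 revolutions
P = 2*pi*sqrt(a^3/mu) = 5771.5353 s
lifetime = N*P = 31243.3835 * 5771.5353 = 1.8032229e+08 s = 2087.0635 days
years = 2087.0635 / 365.25 = 5.7141 years

5.7141 years


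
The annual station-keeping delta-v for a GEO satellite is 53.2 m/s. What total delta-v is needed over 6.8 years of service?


dV = rate * years = 53.2 * 6.8
dV = 361.7600 m/s

361.7600 m/s


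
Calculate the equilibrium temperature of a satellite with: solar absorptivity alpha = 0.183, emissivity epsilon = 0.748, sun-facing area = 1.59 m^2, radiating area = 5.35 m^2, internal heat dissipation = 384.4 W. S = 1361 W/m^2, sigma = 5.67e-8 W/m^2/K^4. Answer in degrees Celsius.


Numerator = alpha*S*A_sun + Q_int = 0.183*1361*1.59 + 384.4 = 780.4102 W
Denominator = eps*sigma*A_rad = 0.748*5.67e-8*5.35 = 2.2690206e-07 W/K^4
T^4 = 3.4394142e+09 K^4
T = 242.1704 K = -30.9796 C

-30.9796 degrees Celsius


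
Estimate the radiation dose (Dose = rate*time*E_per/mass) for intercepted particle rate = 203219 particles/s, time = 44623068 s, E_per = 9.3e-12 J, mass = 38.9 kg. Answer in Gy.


Total energy deposited = rate * time * E_per
  = 203219 * 44623068 * 9.3e-12 = 84.3348 J
Dose = E_total / mass = 84.3348 / 38.9
Dose = 2.1680 Gy

2.1680 Gy


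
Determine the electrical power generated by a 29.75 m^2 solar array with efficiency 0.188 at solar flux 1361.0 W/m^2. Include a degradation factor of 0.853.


P = area * eta * S * degradation
P = 29.75 * 0.188 * 1361.0 * 0.853
P = 6493.0983 W

6493.0983 W


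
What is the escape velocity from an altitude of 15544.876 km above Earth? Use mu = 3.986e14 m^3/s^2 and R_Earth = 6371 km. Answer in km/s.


r = 6371.0 + 15544.876 = 21915.8760 km = 2.1915876e+07 m
v_esc = sqrt(2*mu/r) = sqrt(2*3.986e14 / 2.1915876e+07)
v_esc = 6031.2069 m/s = 6.0312 km/s

6.0312 km/s


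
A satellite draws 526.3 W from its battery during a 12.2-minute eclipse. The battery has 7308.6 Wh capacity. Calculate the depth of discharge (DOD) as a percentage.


E_used = P * t / 60 = 526.3 * 12.2 / 60 = 107.0143 Wh
DOD = E_used / E_total * 100 = 107.0143 / 7308.6 * 100
DOD = 1.4642 %

1.4642 %


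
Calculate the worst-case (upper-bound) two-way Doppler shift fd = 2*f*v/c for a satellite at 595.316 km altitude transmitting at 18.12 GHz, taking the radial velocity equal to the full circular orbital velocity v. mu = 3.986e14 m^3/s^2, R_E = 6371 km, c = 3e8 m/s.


r = 6.966316e+06 m
v = sqrt(mu/r) = 7564.2707 m/s (worst-case radial velocity)
f = 18.12 GHz = 1.812e+10 Hz
fd = 2*f*v/c = 2*1.812e+10*7564.2707/3.0e+08
fd = 913763.8994 Hz

913763.8994 Hz


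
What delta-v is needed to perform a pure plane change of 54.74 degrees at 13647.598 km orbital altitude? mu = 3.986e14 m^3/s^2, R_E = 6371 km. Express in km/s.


r = 20018.5980 km = 2.0018598e+07 m
V = sqrt(mu/r) = 4462.2286 m/s
di = 54.74 deg = 0.9553932 rad
dV = 2*V*sin(di/2) = 2*4462.2286*sin(0.4776966)
dV = 4102.8841 m/s = 4.1029 km/s

4.1029 km/s


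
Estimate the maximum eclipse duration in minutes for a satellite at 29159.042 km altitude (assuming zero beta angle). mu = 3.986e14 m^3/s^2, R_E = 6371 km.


r = 35530.0420 km
T = 1110.8452 min
Eclipse fraction = arcsin(R_E/r)/pi = arcsin(6371.0000/35530.0420)/pi
= arcsin(0.179313)/pi = 0.0573875
Eclipse duration = 0.0573875 * 1110.8452 = 63.7486 min

63.7486 minutes


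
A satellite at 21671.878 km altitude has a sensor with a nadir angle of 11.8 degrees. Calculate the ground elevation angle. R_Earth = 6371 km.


r = R_E + alt = 28042.8780 km
Law of sines in the satellite / Earth-center / ground-point triangle:
  sin(nadir)/R_E = sin(90 + el)/r  =>  cos(el) = (r/R_E)*sin(nadir)
cos(el) = (28042.8780 / 6371.0000) * sin(11.8 deg) = 0.900119
el = arccos(0.900119) = 25.8263 deg
(Earth-central angle = 90 - nadir - el = 52.3737 deg)

25.8263 degrees


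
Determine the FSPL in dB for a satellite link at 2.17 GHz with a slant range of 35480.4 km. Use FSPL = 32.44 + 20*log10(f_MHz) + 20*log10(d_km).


f = 2.17 GHz = 2170.0000 MHz
d = 35480.4 km
FSPL = 32.44 + 20*log10(2170.0000) + 20*log10(35480.4)
FSPL = 32.44 + 66.7292 + 90.9998
FSPL = 190.1690 dB

190.1690 dB


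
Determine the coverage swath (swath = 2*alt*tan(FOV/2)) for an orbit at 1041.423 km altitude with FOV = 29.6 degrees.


FOV = 29.6 deg = 0.5166175 rad
swath = 2 * alt * tan(FOV/2) = 2 * 1041.423 * tan(0.2583087)
swath = 2 * 1041.423 * 0.2642114
swath = 550.3117 km

550.3117 km


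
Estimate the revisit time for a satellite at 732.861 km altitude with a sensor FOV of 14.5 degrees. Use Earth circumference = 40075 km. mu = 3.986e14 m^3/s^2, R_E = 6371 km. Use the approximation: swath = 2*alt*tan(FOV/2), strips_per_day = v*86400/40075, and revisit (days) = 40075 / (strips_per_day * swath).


swath = 2*732.861*tan(0.1265364) = 186.4634 km
v = sqrt(mu/r) = 7490.6830 m/s = 7.4907 km/s
strips/day = v*86400/40075 = 7.4907*86400/40075 = 16.1496
coverage/day = strips * swath = 16.1496 * 186.4634 = 3011.3082 km
revisit = 40075 / 3011.3082 = 13.3082 days

13.3082 days


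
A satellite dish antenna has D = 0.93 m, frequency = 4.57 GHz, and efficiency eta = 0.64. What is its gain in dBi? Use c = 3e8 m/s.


lambda = c/f = 3e8 / 4.57e+09 = 0.06564551 m
G = eta*(pi*D/lambda)^2 = 0.64*(pi*0.93/0.06564551)^2
G = 1267.7555 (linear)
G = 10*log10(1267.7555) = 31.0304 dBi

31.0304 dBi


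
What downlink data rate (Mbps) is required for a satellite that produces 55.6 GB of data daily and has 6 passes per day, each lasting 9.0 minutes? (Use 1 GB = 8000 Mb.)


total contact time = 6 * 9.0 * 60 = 3240.0000 s
data = 55.6 GB = 444800.0000 Mb
rate = 444800.0000 / 3240.0000 = 137.2840 Mbps

137.2840 Mbps


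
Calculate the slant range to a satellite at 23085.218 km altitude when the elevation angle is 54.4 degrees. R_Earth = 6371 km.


h = 23085.218 km, el = 54.4 deg
d = -R_E*sin(el) + sqrt((R_E*sin(el))^2 + 2*R_E*h + h^2)
d = -6371.0000*sin(0.9494591) + sqrt((6371.0000*0.8131008)^2 + 2*6371.0000*23085.218 + 23085.218^2)
d = 24041.5468 km

24041.5468 km


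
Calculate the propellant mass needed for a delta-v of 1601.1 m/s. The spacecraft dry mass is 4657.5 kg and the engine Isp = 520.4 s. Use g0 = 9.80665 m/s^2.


ve = Isp * g0 = 520.4 * 9.80665 = 5103.380660 m/s
mass ratio = exp(dv/ve) = exp(1601.1/5103.380660) = 1.36852458
m_prop = m_dry * (mr - 1) = 4657.5 * (1.36852458 - 1)
m_prop = 1716.4032 kg

1716.4032 kg


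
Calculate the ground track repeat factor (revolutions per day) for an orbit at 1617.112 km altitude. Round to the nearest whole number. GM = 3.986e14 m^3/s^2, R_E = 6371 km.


r = 7.988112e+06 m
T = 2*pi*sqrt(r^3/mu) = 7105.2185 s = 118.4203 min
revs/day = 1440 / 118.4203 = 12.1601
Rounded: 12 revolutions per day

12 revolutions per day


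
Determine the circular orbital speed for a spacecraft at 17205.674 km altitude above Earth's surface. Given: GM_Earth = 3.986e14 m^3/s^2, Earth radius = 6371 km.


r = R_E + alt = 6371.0 + 17205.674 = 23576.6740 km = 2.3576674e+07 m
v = sqrt(mu/r) = sqrt(3.986e14 / 2.3576674e+07) = 4111.7564 m/s = 4.1118 km/s

4.1118 km/s


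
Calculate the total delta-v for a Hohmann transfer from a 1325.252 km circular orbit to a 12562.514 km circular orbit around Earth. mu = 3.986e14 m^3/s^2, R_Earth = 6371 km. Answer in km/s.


r1 = 7696.2520 km = 7.696252e+06 m
r2 = 18933.5140 km = 1.8933514e+07 m
dv1 = sqrt(mu/r1)*(sqrt(2*r2/(r1+r2)) - 1) = 1385.1244 m/s
dv2 = sqrt(mu/r2)*(1 - sqrt(2*r1/(r1+r2))) = 1099.9313 m/s
total dv = |dv1| + |dv2| = 1385.1244 + 1099.9313 = 2485.0557 m/s = 2.4851 km/s

2.4851 km/s


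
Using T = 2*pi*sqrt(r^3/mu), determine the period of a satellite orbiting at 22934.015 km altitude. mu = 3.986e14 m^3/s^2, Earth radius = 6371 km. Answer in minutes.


r = 29305.0150 km = 2.9305015e+07 m
T = 2*pi*sqrt(r^3/mu) = 2*pi*sqrt(2.5166675e+22 / 3.986e14)
T = 49925.6978 s = 832.0950 min

832.0950 minutes


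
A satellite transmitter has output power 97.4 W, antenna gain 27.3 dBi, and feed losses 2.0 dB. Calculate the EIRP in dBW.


Pt = 97.4 W = 19.8856 dBW
EIRP = Pt_dBW + Gt - losses = 19.8856 + 27.3 - 2.0 = 45.1856 dBW

45.1856 dBW


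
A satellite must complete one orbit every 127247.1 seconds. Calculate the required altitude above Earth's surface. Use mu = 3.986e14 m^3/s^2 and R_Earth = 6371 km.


T = 127247.1 s
r = (mu*T^2/(4*pi^2))^(1/3) = (3.986e14 * 127247.1^2 / (4*pi^2))^(1/3)
r = 5.4679489e+07 m = 54679.4891 km
alt = r - R_E = 54679.4891 - 6371 = 48308.4891 km

48308.4891 km


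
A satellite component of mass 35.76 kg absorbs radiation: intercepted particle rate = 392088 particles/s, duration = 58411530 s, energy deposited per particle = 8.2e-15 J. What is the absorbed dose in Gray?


Total energy deposited = rate * time * E_per
  = 392088 * 58411530 * 8.2e-15 = 0.1878002 J
Dose = E_total / mass = 0.1878002 / 35.76
Dose = 0.005251683 Gy

0.0053 Gy


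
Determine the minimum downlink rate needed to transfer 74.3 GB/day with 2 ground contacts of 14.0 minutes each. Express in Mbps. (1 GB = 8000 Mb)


total contact time = 2 * 14.0 * 60 = 1680.0000 s
data = 74.3 GB = 594400.0000 Mb
rate = 594400.0000 / 1680.0000 = 353.8095 Mbps

353.8095 Mbps


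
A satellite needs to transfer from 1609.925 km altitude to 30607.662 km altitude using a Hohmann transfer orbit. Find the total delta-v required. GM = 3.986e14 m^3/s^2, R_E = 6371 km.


r1 = 7980.9250 km = 7.980925e+06 m
r2 = 36978.6620 km = 3.6978662e+07 m
dv1 = sqrt(mu/r1)*(sqrt(2*r2/(r1+r2)) - 1) = 1996.9199 m/s
dv2 = sqrt(mu/r2)*(1 - sqrt(2*r1/(r1+r2))) = 1326.9214 m/s
total dv = |dv1| + |dv2| = 1996.9199 + 1326.9214 = 3323.8413 m/s = 3.3238 km/s

3.3238 km/s


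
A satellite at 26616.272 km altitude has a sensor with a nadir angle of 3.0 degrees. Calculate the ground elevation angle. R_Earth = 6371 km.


r = R_E + alt = 32987.2720 km
Law of sines in the satellite / Earth-center / ground-point triangle:
  sin(nadir)/R_E = sin(90 + el)/r  =>  cos(el) = (r/R_E)*sin(nadir)
cos(el) = (32987.2720 / 6371.0000) * sin(3.0 deg) = 0.2709811
el = arccos(0.2709811) = 74.2773 deg
(Earth-central angle = 90 - nadir - el = 12.7227 deg)

74.2773 degrees


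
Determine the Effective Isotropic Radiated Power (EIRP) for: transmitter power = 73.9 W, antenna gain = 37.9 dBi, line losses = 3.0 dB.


Pt = 73.9 W = 18.6864 dBW
EIRP = Pt_dBW + Gt - losses = 18.6864 + 37.9 - 3.0 = 53.5864 dBW

53.5864 dBW


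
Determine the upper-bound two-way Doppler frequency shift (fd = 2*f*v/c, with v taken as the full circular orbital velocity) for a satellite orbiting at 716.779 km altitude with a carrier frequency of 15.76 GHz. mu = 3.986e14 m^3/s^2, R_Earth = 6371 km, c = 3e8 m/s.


r = 7.087779e+06 m
v = sqrt(mu/r) = 7499.1763 m/s (worst-case radial velocity)
f = 15.76 GHz = 1.576e+10 Hz
fd = 2*f*v/c = 2*1.576e+10*7499.1763/3.0e+08
fd = 787913.4561 Hz

787913.4561 Hz


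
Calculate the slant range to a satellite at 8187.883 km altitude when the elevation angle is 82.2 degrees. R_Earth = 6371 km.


h = 8187.883 km, el = 82.2 deg
d = -R_E*sin(el) + sqrt((R_E*sin(el))^2 + 2*R_E*h + h^2)
d = -6371.0000*sin(1.4347) + sqrt((6371.0000*0.9907478)^2 + 2*6371.0000*8187.883 + 8187.883^2)
d = 8221.1305 km

8221.1305 km


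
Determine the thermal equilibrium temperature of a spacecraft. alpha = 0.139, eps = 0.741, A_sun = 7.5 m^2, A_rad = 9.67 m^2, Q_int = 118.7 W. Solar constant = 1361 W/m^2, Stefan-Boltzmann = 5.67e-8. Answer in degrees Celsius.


Numerator = alpha*S*A_sun + Q_int = 0.139*1361*7.5 + 118.7 = 1537.5425 W
Denominator = eps*sigma*A_rad = 0.741*5.67e-8*9.67 = 4.0628215e-07 W/K^4
T^4 = 3.7844205e+09 K^4
T = 248.0275 K = -25.1225 C

-25.1225 degrees Celsius


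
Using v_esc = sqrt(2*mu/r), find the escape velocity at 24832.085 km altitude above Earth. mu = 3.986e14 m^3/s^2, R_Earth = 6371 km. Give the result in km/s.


r = 6371.0 + 24832.085 = 31203.0850 km = 3.1203085e+07 m
v_esc = sqrt(2*mu/r) = sqrt(2*3.986e14 / 3.1203085e+07)
v_esc = 5054.5777 m/s = 5.0546 km/s

5.0546 km/s


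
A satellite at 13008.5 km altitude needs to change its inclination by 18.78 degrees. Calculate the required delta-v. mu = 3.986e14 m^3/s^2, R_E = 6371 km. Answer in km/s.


r = 19379.5000 km = 1.93795e+07 m
V = sqrt(mu/r) = 4535.2096 m/s
di = 18.78 deg = 0.3277728 rad
dV = 2*V*sin(di/2) = 2*4535.2096*sin(0.1638864)
dV = 1479.8731 m/s = 1.4799 km/s

1.4799 km/s


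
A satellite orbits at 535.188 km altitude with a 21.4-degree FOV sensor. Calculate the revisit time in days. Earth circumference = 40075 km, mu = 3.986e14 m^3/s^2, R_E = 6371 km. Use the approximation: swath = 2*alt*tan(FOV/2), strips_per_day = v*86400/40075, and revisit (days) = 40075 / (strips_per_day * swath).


swath = 2*535.188*tan(0.1867502) = 202.2496 km
v = sqrt(mu/r) = 7597.1281 m/s = 7.5971 km/s
strips/day = v*86400/40075 = 7.5971*86400/40075 = 16.3791
coverage/day = strips * swath = 16.3791 * 202.2496 = 3312.6643 km
revisit = 40075 / 3312.6643 = 12.0975 days

12.0975 days


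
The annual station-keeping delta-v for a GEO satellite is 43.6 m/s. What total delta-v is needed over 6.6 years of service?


dV = rate * years = 43.6 * 6.6
dV = 287.7600 m/s

287.7600 m/s


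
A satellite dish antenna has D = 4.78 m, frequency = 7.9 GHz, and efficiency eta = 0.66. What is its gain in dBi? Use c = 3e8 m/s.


lambda = c/f = 3e8 / 7.9e+09 = 0.03797468 m
G = eta*(pi*D/lambda)^2 = 0.66*(pi*4.78/0.03797468)^2
G = 103207.4736 (linear)
G = 10*log10(103207.4736) = 50.1371 dBi

50.1371 dBi


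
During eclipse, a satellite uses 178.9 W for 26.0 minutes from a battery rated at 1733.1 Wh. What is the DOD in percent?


E_used = P * t / 60 = 178.9 * 26.0 / 60 = 77.5233 Wh
DOD = E_used / E_total * 100 = 77.5233 / 1733.1 * 100
DOD = 4.4731 %

4.4731 %


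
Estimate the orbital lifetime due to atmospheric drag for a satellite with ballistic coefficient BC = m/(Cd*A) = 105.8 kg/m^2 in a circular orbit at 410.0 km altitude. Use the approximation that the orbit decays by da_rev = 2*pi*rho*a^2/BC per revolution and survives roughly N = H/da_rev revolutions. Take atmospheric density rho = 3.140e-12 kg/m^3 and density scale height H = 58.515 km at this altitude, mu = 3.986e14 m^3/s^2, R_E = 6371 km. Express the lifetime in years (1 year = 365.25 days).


a = R_E + alt = 6781.0000 km = 6.781e+06 m
da_rev = 2*pi*rho*a^2/BC = 2*pi*3.140e-12*(6.781e+06)^2/105.8 = 8.574550 m per revolution
N = H/da_rev = 58515.0000 m / 8.574550 m = 6824.2648 revolutions
P = 2*pi*sqrt(a^3/mu) = 5557.1464 s
lifetime = N*P = 6824.2648 * 5557.1464 = 3.7923439e+07 s = 438.9287 days
years = 438.9287 / 365.25 = 1.2017 years

1.2017 years


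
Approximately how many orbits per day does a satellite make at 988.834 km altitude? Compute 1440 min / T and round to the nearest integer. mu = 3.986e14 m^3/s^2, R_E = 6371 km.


r = 7.359834e+06 m
T = 2*pi*sqrt(r^3/mu) = 6283.6683 s = 104.7278 min
revs/day = 1440 / 104.7278 = 13.7499
Rounded: 14 revolutions per day

14 revolutions per day


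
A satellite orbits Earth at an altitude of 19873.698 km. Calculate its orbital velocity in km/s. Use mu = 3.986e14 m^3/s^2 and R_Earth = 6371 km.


r = R_E + alt = 6371.0 + 19873.698 = 26244.6980 km = 2.6244698e+07 m
v = sqrt(mu/r) = sqrt(3.986e14 / 2.6244698e+07) = 3897.1566 m/s = 3.8972 km/s

3.8972 km/s


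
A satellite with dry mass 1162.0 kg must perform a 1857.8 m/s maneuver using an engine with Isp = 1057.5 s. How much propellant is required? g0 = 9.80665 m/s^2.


ve = Isp * g0 = 1057.5 * 9.80665 = 10370.532375 m/s
mass ratio = exp(dv/ve) = exp(1857.8/10370.532375) = 1.19619083
m_prop = m_dry * (mr - 1) = 1162.0 * (1.19619083 - 1)
m_prop = 227.9737 kg

227.9737 kg


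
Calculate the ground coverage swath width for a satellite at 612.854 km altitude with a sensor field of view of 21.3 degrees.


FOV = 21.3 deg = 0.3717551 rad
swath = 2 * alt * tan(FOV/2) = 2 * 612.854 * tan(0.1858776)
swath = 2 * 612.854 * 0.1880483
swath = 230.4923 km

230.4923 km


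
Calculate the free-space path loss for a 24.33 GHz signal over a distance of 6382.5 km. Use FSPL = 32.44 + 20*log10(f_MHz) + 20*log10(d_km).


f = 24.33 GHz = 24330.0000 MHz
d = 6382.5 km
FSPL = 32.44 + 20*log10(24330.0000) + 20*log10(6382.5)
FSPL = 32.44 + 87.7228 + 76.0998
FSPL = 196.2627 dB

196.2627 dB


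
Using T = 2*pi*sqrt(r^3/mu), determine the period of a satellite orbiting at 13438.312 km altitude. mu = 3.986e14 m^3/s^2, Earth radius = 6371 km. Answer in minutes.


r = 19809.3120 km = 1.9809312e+07 m
T = 2*pi*sqrt(r^3/mu) = 2*pi*sqrt(7.7733492e+21 / 3.986e14)
T = 27746.9537 s = 462.4492 min

462.4492 minutes


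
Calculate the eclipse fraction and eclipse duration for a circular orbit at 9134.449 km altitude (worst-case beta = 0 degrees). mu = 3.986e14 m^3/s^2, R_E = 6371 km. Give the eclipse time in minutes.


r = 15505.4490 km
T = 320.2480 min
Eclipse fraction = arcsin(R_E/r)/pi = arcsin(6371.0000/15505.4490)/pi
= arcsin(0.4108878)/pi = 0.1347812
Eclipse duration = 0.1347812 * 320.2480 = 43.1634 min

43.1634 minutes


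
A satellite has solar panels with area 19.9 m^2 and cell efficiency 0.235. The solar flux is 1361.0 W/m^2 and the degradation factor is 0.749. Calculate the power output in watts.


P = area * eta * S * degradation
P = 19.9 * 0.235 * 1361.0 * 0.749
P = 4767.1727 W

4767.1727 W


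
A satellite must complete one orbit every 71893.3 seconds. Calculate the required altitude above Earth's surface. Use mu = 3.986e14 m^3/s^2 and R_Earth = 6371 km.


T = 71893.3 s
r = (mu*T^2/(4*pi^2))^(1/3) = (3.986e14 * 71893.3^2 / (4*pi^2))^(1/3)
r = 3.7369573e+07 m = 37369.5727 km
alt = r - R_E = 37369.5727 - 6371 = 30998.5727 km

30998.5727 km


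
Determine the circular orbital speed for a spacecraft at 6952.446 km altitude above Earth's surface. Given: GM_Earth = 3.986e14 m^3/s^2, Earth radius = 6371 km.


r = R_E + alt = 6371.0 + 6952.446 = 13323.4460 km = 1.3323446e+07 m
v = sqrt(mu/r) = sqrt(3.986e14 / 1.3323446e+07) = 5469.6604 m/s = 5.4697 km/s

5.4697 km/s


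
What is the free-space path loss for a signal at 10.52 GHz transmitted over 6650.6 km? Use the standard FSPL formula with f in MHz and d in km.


f = 10.52 GHz = 10520.0000 MHz
d = 6650.6 km
FSPL = 32.44 + 20*log10(10520.0000) + 20*log10(6650.6)
FSPL = 32.44 + 80.4403 + 76.4572
FSPL = 189.3375 dB

189.3375 dB


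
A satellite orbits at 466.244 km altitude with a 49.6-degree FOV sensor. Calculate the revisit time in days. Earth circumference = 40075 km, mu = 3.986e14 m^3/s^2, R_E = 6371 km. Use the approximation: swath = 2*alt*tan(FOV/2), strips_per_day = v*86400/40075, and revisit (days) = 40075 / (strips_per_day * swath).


swath = 2*466.244*tan(0.4328417) = 430.8699 km
v = sqrt(mu/r) = 7635.3352 m/s = 7.6353 km/s
strips/day = v*86400/40075 = 7.6353*86400/40075 = 16.4615
coverage/day = strips * swath = 16.4615 * 430.8699 = 7092.7479 km
revisit = 40075 / 7092.7479 = 5.6501 days

5.6501 days


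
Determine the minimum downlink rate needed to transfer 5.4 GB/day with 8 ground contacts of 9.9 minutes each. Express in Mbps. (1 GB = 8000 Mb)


total contact time = 8 * 9.9 * 60 = 4752.0000 s
data = 5.4 GB = 43200.0000 Mb
rate = 43200.0000 / 4752.0000 = 9.0909 Mbps

9.0909 Mbps


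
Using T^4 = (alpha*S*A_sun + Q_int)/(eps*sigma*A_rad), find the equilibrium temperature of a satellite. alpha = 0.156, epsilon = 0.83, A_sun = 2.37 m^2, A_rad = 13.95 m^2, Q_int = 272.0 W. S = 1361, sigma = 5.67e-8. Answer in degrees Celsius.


Numerator = alpha*S*A_sun + Q_int = 0.156*1361*2.37 + 272.0 = 775.1889 W
Denominator = eps*sigma*A_rad = 0.83*5.67e-8*13.95 = 6.5650095e-07 W/K^4
T^4 = 1.1807887e+09 K^4
T = 185.3715 K = -87.7785 C

-87.7785 degrees Celsius


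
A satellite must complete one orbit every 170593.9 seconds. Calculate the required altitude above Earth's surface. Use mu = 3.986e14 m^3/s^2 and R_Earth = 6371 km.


T = 170593.9 s
r = (mu*T^2/(4*pi^2))^(1/3) = (3.986e14 * 170593.9^2 / (4*pi^2))^(1/3)
r = 6.6481608e+07 m = 66481.6084 km
alt = r - R_E = 66481.6084 - 6371 = 60110.6084 km

60110.6084 km


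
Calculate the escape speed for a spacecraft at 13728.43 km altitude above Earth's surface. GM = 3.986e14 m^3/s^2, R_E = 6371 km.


r = 6371.0 + 13728.43 = 20099.4300 km = 2.009943e+07 m
v_esc = sqrt(2*mu/r) = sqrt(2*3.986e14 / 2.009943e+07)
v_esc = 6297.8422 m/s = 6.2978 km/s

6.2978 km/s
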